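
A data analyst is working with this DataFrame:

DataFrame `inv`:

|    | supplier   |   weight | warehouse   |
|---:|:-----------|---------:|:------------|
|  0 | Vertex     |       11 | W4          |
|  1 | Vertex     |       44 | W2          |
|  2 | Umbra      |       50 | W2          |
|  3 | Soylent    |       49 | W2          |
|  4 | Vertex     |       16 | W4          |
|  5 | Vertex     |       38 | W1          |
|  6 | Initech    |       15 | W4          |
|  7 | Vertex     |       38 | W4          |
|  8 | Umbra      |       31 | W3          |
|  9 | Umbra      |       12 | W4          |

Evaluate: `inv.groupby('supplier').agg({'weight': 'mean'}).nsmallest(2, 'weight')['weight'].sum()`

group by supplier, mean of weight:
          weight
supplier        
Initech     15.0
Soylent     49.0
Umbra       31.0
Vertex      29.4
take 2 rows with smallest weight:
          weight
supplier        
Initech     15.0
Vertex      29.4

44.4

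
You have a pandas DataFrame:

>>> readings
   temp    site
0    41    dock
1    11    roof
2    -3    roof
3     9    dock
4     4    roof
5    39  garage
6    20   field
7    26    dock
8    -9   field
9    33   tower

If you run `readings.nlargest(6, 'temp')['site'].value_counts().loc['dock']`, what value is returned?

take 6 rows with largest temp:
   temp    site
0    41    dock
5    39  garage
9    33   tower
7    26    dock
6    20   field
1    11    roof
value_counts of site:
site
dock      2
garage    1
tower     1
field     1
roof      1
Name: count, dtype: int64

2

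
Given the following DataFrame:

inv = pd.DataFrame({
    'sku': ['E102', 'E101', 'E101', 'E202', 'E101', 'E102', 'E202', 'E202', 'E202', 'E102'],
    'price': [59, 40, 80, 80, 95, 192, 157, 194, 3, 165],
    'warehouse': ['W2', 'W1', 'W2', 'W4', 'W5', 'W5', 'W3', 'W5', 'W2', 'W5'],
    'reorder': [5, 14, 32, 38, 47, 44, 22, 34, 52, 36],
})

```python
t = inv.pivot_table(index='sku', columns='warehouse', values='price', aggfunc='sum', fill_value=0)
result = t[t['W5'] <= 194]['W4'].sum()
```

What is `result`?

pivot: rows=sku, cols=warehouse, sum(price):
warehouse  W1  W2   W3  W4   W5
sku                            
E101       40  80    0   0   95
E102        0  59    0   0  357
E202        0   3  157  80  194
filter rows where W5 <= 194:
warehouse  W1  W2   W3  W4   W5
sku                            
E101       40  80    0   0   95
E202        0   3  157  80  194
Finally, sum of column 'W4' = 80.

80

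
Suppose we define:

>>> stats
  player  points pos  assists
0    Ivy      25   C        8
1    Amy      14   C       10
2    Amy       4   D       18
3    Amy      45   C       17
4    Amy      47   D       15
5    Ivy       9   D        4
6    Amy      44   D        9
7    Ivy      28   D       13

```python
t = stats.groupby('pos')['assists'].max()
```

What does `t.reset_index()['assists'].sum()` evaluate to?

group by pos, max of assists:
pos
C    17
D    18
Name: assists, dtype: int64
reset_index():
  pos  assists
0   C       17
1   D       18

35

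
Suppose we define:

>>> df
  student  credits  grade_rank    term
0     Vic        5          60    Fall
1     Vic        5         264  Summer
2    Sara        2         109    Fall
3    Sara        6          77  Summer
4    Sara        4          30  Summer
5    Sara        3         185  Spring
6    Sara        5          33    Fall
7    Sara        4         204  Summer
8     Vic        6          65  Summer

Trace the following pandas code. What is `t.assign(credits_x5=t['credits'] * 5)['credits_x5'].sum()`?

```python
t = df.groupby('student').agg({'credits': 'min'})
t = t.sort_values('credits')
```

35

group by student, min of credits:
         credits
student         
Sara           2
Vic            5
sort by credits:
         credits
student         
Sara           2
Vic            5
add column credits_x5 = t['credits'] * 5:
         credits  credits_x5
student                     
Sara           2          10
Vic            5          25
Then the sum of column 'credits_x5': 35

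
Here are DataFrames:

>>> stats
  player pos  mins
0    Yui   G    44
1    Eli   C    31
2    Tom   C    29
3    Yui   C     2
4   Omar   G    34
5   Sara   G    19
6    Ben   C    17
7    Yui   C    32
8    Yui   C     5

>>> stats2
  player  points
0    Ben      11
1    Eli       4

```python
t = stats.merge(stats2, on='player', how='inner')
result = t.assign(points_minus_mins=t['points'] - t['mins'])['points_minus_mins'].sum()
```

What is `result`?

merge on 'player' (how='inner') → 2 rows:
  player pos  mins  points
0    Eli   C    31       4
1    Ben   C    17      11
add column points_minus_mins = t['points'] - t['mins']:
  player pos  mins  points  points_minus_mins
0    Eli   C    31       4                -27
1    Ben   C    17      11                 -6
sum of column 'points_minus_mins' → -33

-33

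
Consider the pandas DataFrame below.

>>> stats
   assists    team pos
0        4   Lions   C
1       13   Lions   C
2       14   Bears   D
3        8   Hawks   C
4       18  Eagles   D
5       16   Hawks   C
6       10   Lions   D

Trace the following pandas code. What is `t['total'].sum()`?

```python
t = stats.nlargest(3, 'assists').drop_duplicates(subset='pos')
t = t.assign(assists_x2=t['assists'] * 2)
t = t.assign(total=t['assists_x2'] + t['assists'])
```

take 3 rows with largest assists:
   assists    team pos
4       18  Eagles   D
5       16   Hawks   C
2       14   Bears   D
drop duplicate pos (keep=first):
   assists    team pos
4       18  Eagles   D
5       16   Hawks   C
add column assists_x2 = t['assists'] * 2:
   assists    team pos  assists_x2
4       18  Eagles   D          36
5       16   Hawks   C          32
add column total = t['assists_x2'] + t['assists']:
   assists    team pos  assists_x2  total
4       18  Eagles   D          36     54
5       16   Hawks   C          32     48

102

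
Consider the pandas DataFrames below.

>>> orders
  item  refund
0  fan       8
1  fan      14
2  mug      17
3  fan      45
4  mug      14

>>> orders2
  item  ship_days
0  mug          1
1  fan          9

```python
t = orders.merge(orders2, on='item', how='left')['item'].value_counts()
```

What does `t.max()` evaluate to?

merge on 'item' (how='left') → 5 rows:
  item  refund  ship_days
0  fan       8          9
1  fan      14          9
2  mug      17          1
3  fan      45          9
4  mug      14          1
value_counts of item:
item
fan    3
mug    2
Name: count, dtype: int64
Taking the max of the resulting series gives 3.

3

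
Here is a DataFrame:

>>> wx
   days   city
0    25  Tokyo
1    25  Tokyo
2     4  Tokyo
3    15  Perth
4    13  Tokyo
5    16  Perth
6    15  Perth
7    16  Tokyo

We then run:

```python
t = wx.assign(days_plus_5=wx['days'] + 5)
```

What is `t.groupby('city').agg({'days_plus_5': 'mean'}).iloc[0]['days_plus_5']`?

add column days_plus_5 = wx['days'] + 5:
   days   city  days_plus_5
0    25  Tokyo           30
1    25  Tokyo           30
2     4  Tokyo            9
3    15  Perth           20
4    13  Tokyo           18
5    16  Perth           21
6    15  Perth           20
7    16  Tokyo           21
group by city, mean of days_plus_5:
       days_plus_5
city              
Perth    20.333333
Tokyo    21.600000

20.3333333333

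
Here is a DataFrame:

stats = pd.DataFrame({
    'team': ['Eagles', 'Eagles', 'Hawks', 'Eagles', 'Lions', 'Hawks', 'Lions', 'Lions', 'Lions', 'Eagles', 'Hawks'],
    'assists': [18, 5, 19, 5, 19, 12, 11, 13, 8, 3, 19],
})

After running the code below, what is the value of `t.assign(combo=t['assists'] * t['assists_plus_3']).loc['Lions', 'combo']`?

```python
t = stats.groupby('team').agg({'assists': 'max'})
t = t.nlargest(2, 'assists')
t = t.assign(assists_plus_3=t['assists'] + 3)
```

418

group by team, max of assists:
        assists
team           
Eagles       18
Hawks        19
Lions        19
take 2 rows with largest assists:
       assists
team          
Hawks       19
Lions       19
add column assists_plus_3 = t['assists'] + 3:
       assists  assists_plus_3
team                          
Hawks       19              22
Lions       19              22
add column combo = t['assists'] * t['assists_plus_3']:
       assists  assists_plus_3  combo
team                                 
Hawks       19              22    418
Lions       19              22    418
Finally, value at row 'Lions', column 'combo' = 418.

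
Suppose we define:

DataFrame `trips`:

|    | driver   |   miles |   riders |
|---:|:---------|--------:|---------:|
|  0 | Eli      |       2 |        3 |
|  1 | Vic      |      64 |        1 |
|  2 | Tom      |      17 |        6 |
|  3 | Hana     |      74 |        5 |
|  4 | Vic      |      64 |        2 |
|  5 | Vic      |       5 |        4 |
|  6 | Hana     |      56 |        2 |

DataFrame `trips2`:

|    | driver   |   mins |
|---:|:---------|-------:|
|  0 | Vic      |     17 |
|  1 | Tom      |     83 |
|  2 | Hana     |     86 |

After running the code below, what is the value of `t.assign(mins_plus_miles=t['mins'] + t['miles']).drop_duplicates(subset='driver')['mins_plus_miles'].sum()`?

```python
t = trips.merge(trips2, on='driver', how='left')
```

341.0

merge on 'driver' (how='left') → 7 rows:
  driver  miles  riders  mins
0    Eli      2       3   NaN
1    Vic     64       1  17.0
2    Tom     17       6  83.0
3   Hana     74       5  86.0
4    Vic     64       2  17.0
5    Vic      5       4  17.0
6   Hana     56       2  86.0
add column mins_plus_miles = t['mins'] + t['miles']:
  driver  miles  riders  mins  mins_plus_miles
0    Eli      2       3   NaN              NaN
1    Vic     64       1  17.0             81.0
2    Tom     17       6  83.0            100.0
3   Hana     74       5  86.0            160.0
4    Vic     64       2  17.0             81.0
5    Vic      5       4  17.0             22.0
6   Hana     56       2  86.0            142.0
drop duplicate driver (keep=first):
  driver  miles  riders  mins  mins_plus_miles
0    Eli      2       3   NaN              NaN
1    Vic     64       1  17.0             81.0
2    Tom     17       6  83.0            100.0
3   Hana     74       5  86.0            160.0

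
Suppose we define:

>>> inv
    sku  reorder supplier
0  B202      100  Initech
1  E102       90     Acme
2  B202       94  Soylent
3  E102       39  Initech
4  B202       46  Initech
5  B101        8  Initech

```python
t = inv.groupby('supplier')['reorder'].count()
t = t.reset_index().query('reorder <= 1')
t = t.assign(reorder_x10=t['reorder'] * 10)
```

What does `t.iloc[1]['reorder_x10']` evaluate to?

group by supplier, count of reorder:
supplier
Acme       1
Initech    4
Soylent    1
Name: reorder, dtype: int64
reset_index():
  supplier  reorder
0     Acme        1
1  Initech        4
2  Soylent        1
filter rows where reorder <= 1:
  supplier  reorder
0     Acme        1
2  Soylent        1
add column reorder_x10 = t['reorder'] * 10:
  supplier  reorder  reorder_x10
0     Acme        1           10
2  Soylent        1           10
The value at position 1, column 'reorder_x10' is 10.

10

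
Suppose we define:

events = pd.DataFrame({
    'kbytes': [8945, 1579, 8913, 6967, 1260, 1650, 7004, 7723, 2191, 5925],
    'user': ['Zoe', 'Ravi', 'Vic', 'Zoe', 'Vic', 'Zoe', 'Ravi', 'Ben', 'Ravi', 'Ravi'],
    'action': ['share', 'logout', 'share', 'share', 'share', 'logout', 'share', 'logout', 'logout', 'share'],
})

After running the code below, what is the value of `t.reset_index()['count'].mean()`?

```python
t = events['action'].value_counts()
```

5.0

value_counts of action:
action
share     6
logout    4
Name: count, dtype: int64
reset_index():
   action  count
0   share      6
1  logout      4
The mean of column 'count' is 5.0.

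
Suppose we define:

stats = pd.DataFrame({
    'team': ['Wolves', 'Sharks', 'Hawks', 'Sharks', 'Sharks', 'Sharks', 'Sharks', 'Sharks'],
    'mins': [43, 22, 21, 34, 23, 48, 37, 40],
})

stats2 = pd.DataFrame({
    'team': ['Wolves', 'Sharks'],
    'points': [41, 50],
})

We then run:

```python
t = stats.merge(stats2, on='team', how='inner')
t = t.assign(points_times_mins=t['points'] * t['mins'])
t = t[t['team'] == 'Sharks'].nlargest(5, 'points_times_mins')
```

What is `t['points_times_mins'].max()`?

2400

merge on 'team' (how='inner') → 7 rows:
     team  mins  points
0  Wolves    43      41
1  Sharks    22      50
2  Sharks    34      50
3  Sharks    23      50
4  Sharks    48      50
5  Sharks    37      50
6  Sharks    40      50
add column points_times_mins = t['points'] * t['mins']:
     team  mins  points  points_times_mins
0  Wolves    43      41               1763
1  Sharks    22      50               1100
2  Sharks    34      50               1700
3  Sharks    23      50               1150
4  Sharks    48      50               2400
5  Sharks    37      50               1850
6  Sharks    40      50               2000
filter rows where team == 'Sharks':
     team  mins  points  points_times_mins
1  Sharks    22      50               1100
2  Sharks    34      50               1700
3  Sharks    23      50               1150
4  Sharks    48      50               2400
5  Sharks    37      50               1850
6  Sharks    40      50               2000
take 5 rows with largest points_times_mins:
     team  mins  points  points_times_mins
4  Sharks    48      50               2400
6  Sharks    40      50               2000
5  Sharks    37      50               1850
2  Sharks    34      50               1700
3  Sharks    23      50               1150
So max() = 2400.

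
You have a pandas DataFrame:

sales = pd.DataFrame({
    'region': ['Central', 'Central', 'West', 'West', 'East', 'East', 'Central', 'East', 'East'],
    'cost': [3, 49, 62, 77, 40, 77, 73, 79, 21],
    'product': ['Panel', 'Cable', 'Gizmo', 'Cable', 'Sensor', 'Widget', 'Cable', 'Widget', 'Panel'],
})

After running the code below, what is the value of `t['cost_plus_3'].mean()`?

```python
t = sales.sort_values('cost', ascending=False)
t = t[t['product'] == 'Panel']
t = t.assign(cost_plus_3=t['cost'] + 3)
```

15.0

sort by cost descending:
    region  cost product
7     East    79  Widget
3     West    77   Cable
5     East    77  Widget
6  Central    73   Cable
2     West    62   Gizmo
1  Central    49   Cable
4     East    40  Sensor
8     East    21   Panel
0  Central     3   Panel
filter rows where product == 'Panel':
    region  cost product
8     East    21   Panel
0  Central     3   Panel
add column cost_plus_3 = t['cost'] + 3:
    region  cost product  cost_plus_3
8     East    21   Panel           24
0  Central     3   Panel            6
mean of column 'cost_plus_3' → 15.0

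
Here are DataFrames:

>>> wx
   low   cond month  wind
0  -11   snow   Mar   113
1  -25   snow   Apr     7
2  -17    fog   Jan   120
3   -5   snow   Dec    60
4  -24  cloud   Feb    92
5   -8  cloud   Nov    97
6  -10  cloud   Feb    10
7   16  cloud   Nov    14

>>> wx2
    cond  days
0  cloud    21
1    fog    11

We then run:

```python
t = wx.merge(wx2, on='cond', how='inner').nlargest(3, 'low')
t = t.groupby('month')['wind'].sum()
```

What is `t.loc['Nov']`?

111

merge on 'cond' (how='inner') → 5 rows:
   low   cond month  wind  days
0  -17    fog   Jan   120    11
1  -24  cloud   Feb    92    21
2   -8  cloud   Nov    97    21
3  -10  cloud   Feb    10    21
4   16  cloud   Nov    14    21
take 3 rows with largest low:
   low   cond month  wind  days
4   16  cloud   Nov    14    21
2   -8  cloud   Nov    97    21
3  -10  cloud   Feb    10    21
group by month, sum of wind:
month
Feb     10
Nov    111
Name: wind, dtype: int64
Taking the value at index 'Nov' gives 111.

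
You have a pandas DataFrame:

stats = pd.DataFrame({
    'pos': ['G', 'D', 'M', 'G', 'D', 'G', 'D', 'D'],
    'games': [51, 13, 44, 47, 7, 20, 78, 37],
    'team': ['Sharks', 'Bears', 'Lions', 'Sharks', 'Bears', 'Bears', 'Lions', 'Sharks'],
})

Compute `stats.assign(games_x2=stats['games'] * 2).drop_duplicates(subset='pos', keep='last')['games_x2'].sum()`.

202

add column games_x2 = stats['games'] * 2:
  pos  games    team  games_x2
0   G     51  Sharks       102
1   D     13   Bears        26
2   M     44   Lions        88
3   G     47  Sharks        94
4   D      7   Bears        14
5   G     20   Bears        40
6   D     78   Lions       156
7   D     37  Sharks        74
drop duplicate pos (keep=last):
  pos  games    team  games_x2
2   M     44   Lions        88
5   G     20   Bears        40
7   D     37  Sharks        74
Taking the sum of column 'games_x2' gives 202.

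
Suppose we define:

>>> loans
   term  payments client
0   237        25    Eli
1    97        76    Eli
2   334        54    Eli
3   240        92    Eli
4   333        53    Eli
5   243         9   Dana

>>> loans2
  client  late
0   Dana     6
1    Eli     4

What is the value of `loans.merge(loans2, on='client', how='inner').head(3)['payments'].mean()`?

51.6666666667

merge on 'client' (how='inner') → 6 rows:
   term  payments client  late
0   237        25    Eli     4
1    97        76    Eli     4
2   334        54    Eli     4
3   240        92    Eli     4
4   333        53    Eli     4
5   243         9   Dana     6
take first 3 rows:
   term  payments client  late
0   237        25    Eli     4
1    97        76    Eli     4
2   334        54    Eli     4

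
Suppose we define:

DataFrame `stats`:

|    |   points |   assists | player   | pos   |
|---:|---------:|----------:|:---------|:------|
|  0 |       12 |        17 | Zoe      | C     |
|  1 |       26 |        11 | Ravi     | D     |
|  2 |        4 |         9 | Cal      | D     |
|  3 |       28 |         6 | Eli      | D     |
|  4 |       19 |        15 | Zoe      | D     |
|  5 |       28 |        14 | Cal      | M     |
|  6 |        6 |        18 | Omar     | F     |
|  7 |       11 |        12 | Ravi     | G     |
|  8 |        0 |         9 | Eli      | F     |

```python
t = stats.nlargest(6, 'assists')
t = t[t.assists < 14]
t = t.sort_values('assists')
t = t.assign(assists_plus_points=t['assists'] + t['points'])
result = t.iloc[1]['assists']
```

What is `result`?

12

take 6 rows with largest assists:
   points  assists player pos
6       6       18   Omar   F
0      12       17    Zoe   C
4      19       15    Zoe   D
5      28       14    Cal   M
7      11       12   Ravi   G
1      26       11   Ravi   D
filter rows where assists < 14:
   points  assists player pos
7      11       12   Ravi   G
1      26       11   Ravi   D
sort by assists:
   points  assists player pos
1      26       11   Ravi   D
7      11       12   Ravi   G
add column assists_plus_points = t['assists'] + t['points']:
   points  assists player pos  assists_plus_points
1      26       11   Ravi   D                   37
7      11       12   Ravi   G                   23
value at position 1, column 'assists' → 12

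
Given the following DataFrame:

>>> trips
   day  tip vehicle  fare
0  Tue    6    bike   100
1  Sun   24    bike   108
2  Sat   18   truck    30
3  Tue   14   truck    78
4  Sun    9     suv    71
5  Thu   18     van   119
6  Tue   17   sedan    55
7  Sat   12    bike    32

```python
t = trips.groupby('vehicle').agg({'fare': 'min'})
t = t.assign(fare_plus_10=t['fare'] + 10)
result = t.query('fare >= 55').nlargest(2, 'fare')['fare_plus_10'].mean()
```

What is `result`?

group by vehicle, min of fare:
         fare
vehicle      
bike       32
sedan      55
suv        71
truck      30
van       119
add column fare_plus_10 = t['fare'] + 10:
         fare  fare_plus_10
vehicle                    
bike       32            42
sedan      55            65
suv        71            81
truck      30            40
van       119           129
filter rows where fare >= 55:
         fare  fare_plus_10
vehicle                    
sedan      55            65
suv        71            81
van       119           129
take 2 rows with largest fare:
         fare  fare_plus_10
vehicle                    
van       119           129
suv        71            81
Then the mean of column 'fare_plus_10': 105.0

105.0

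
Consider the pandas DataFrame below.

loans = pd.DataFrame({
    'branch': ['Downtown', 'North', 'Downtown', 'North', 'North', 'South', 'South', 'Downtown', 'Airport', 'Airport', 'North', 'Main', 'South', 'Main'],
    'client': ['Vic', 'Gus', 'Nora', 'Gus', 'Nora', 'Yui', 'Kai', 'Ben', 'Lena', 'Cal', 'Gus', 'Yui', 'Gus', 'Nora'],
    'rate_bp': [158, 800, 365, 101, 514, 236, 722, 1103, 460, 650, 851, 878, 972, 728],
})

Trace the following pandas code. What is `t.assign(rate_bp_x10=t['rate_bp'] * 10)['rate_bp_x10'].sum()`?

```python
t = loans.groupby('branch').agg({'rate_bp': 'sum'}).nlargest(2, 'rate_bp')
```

group by branch, sum of rate_bp:
          rate_bp
branch           
Airport      1110
Downtown     1626
Main         1606
North        2266
South        1930
take 2 rows with largest rate_bp:
        rate_bp
branch         
North      2266
South      1930
add column rate_bp_x10 = t['rate_bp'] * 10:
        rate_bp  rate_bp_x10
branch                      
North      2266        22660
South      1930        19300
Finally, sum of column 'rate_bp_x10' = 41960.

41960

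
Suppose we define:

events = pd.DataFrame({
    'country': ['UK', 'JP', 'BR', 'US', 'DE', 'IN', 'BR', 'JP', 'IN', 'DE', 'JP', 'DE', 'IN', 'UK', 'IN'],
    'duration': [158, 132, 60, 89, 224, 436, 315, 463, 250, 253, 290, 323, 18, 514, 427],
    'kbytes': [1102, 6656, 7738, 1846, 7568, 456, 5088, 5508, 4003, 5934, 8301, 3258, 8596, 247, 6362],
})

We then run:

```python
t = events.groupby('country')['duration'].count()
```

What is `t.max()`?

group by country, count of duration:
country
BR    2
DE    3
IN    4
JP    3
UK    2
US    1
Name: duration, dtype: int64

4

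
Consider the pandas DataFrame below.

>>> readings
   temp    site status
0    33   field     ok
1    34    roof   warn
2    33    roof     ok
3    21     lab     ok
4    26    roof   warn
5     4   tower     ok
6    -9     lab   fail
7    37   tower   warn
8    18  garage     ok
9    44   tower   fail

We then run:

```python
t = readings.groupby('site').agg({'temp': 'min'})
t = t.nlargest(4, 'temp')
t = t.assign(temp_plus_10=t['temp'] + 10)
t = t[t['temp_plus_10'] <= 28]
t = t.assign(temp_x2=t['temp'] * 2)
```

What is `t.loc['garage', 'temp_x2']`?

36

group by site, min of temp:
        temp
site        
field     33
garage    18
lab       -9
roof      26
tower      4
take 4 rows with largest temp:
        temp
site        
field     33
roof      26
garage    18
tower      4
add column temp_plus_10 = t['temp'] + 10:
        temp  temp_plus_10
site                      
field     33            43
roof      26            36
garage    18            28
tower      4            14
filter rows where temp_plus_10 <= 28:
        temp  temp_plus_10
site                      
garage    18            28
tower      4            14
add column temp_x2 = t['temp'] * 2:
        temp  temp_plus_10  temp_x2
site                               
garage    18            28       36
tower      4            14        8
Taking the value at row 'garage', column 'temp_x2' gives 36.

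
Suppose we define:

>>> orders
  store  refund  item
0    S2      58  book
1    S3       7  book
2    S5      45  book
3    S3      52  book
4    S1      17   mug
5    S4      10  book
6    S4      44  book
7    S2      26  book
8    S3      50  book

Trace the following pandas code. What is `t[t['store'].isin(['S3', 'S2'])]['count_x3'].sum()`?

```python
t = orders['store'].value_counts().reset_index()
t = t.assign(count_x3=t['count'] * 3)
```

value_counts of store:
store
S3    3
S2    2
S4    2
S5    1
S1    1
Name: count, dtype: int64
reset_index():
  store  count
0    S3      3
1    S2      2
2    S4      2
3    S5      1
4    S1      1
add column count_x3 = t['count'] * 3:
  store  count  count_x3
0    S3      3         9
1    S2      2         6
2    S4      2         6
3    S5      1         3
4    S1      1         3
filter rows where store in ['S3', 'S2']:
  store  count  count_x3
0    S3      3         9
1    S2      2         6

15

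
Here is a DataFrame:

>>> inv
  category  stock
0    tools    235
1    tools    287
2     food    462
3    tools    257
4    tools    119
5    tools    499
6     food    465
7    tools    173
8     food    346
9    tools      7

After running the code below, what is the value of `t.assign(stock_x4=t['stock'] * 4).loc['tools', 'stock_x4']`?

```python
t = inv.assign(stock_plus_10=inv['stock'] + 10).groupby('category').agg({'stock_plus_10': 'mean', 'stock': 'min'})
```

add column stock_plus_10 = inv['stock'] + 10:
  category  stock  stock_plus_10
0    tools    235            245
1    tools    287            297
2     food    462            472
3    tools    257            267
4    tools    119            129
5    tools    499            509
6     food    465            475
7    tools    173            183
8     food    346            356
9    tools      7             17
group by category: mean(stock_plus_10), min(stock):
          stock_plus_10  stock
category                      
food         434.333333    346
tools        235.285714      7
add column stock_x4 = t['stock'] * 4:
          stock_plus_10  stock  stock_x4
category                                
food         434.333333    346      1384
tools        235.285714      7        28

28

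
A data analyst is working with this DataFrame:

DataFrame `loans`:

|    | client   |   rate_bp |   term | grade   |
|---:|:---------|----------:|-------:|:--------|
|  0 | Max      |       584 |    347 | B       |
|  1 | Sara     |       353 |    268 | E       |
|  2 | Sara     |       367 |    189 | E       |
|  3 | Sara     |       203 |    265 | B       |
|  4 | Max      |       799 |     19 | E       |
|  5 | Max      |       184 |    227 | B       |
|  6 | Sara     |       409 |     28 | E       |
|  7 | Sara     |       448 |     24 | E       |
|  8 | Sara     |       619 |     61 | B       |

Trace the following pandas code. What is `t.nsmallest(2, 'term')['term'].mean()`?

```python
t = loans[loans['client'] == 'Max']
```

filter rows where client == 'Max':
  client  rate_bp  term grade
0    Max      584   347     B
4    Max      799    19     E
5    Max      184   227     B
take 2 rows with smallest term:
  client  rate_bp  term grade
4    Max      799    19     E
5    Max      184   227     B
Reading off the mean of column 'term', we get 123.0.

123.0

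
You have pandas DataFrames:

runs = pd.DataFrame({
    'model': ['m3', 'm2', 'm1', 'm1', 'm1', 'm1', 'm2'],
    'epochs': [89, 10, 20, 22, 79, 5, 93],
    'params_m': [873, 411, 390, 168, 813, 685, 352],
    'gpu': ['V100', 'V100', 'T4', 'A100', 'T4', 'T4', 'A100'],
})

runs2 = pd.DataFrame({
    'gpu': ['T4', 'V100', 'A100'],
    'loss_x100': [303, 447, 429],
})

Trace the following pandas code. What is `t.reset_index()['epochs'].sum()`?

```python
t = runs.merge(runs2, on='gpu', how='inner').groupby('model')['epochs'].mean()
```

172.0

merge on 'gpu' (how='inner') → 7 rows:
  model  epochs  params_m   gpu  loss_x100
0    m3      89       873  V100        447
1    m2      10       411  V100        447
2    m1      20       390    T4        303
3    m1      22       168  A100        429
4    m1      79       813    T4        303
5    m1       5       685    T4        303
6    m2      93       352  A100        429
group by model, mean of epochs:
model
m1    31.5
m2    51.5
m3    89.0
Name: epochs, dtype: float64
reset_index():
  model  epochs
0    m1    31.5
1    m2    51.5
2    m3    89.0
Taking the sum of column 'epochs' gives 172.0.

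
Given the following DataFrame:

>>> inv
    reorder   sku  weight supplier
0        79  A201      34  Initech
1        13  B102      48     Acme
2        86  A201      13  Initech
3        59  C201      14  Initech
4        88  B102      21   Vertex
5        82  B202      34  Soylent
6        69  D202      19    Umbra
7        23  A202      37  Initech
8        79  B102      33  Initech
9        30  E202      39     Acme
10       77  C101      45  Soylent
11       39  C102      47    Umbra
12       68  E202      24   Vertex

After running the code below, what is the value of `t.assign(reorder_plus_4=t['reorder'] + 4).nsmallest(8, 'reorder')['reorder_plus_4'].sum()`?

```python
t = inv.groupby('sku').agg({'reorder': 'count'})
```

42

group by sku, count of reorder:
      reorder
sku          
A201        2
A202        1
B102        3
B202        1
C101        1
C102        1
C201        1
D202        1
E202        2
add column reorder_plus_4 = t['reorder'] + 4:
      reorder  reorder_plus_4
sku                          
A201        2               6
A202        1               5
B102        3               7
B202        1               5
C101        1               5
C102        1               5
C201        1               5
D202        1               5
E202        2               6
take 8 rows with smallest reorder:
      reorder  reorder_plus_4
sku                          
A202        1               5
B202        1               5
C101        1               5
C102        1               5
C201        1               5
D202        1               5
A201        2               6
E202        2               6
Hence 42.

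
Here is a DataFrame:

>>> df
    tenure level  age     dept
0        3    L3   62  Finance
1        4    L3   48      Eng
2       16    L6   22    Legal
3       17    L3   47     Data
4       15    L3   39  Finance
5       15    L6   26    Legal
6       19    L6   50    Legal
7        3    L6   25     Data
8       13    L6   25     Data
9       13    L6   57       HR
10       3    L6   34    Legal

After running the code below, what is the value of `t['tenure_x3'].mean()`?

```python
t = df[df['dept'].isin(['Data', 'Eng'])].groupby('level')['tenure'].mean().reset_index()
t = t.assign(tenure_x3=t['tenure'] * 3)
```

27.75

filter rows where dept in ['Data', 'Eng']:
   tenure level  age  dept
1       4    L3   48   Eng
3      17    L3   47  Data
7       3    L6   25  Data
8      13    L6   25  Data
group by level, mean of tenure:
level
L3    10.5
L6     8.0
Name: tenure, dtype: float64
reset_index():
  level  tenure
0    L3    10.5
1    L6     8.0
add column tenure_x3 = t['tenure'] * 3:
  level  tenure  tenure_x3
0    L3    10.5       31.5
1    L6     8.0       24.0
Taking the mean of column 'tenure_x3' gives 27.75.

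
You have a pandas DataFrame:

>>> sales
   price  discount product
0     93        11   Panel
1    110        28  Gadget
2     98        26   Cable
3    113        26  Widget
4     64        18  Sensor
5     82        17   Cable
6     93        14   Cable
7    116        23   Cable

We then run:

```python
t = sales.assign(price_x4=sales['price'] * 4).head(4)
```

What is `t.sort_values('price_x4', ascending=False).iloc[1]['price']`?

add column price_x4 = sales['price'] * 4:
   price  discount product  price_x4
0     93        11   Panel       372
1    110        28  Gadget       440
2     98        26   Cable       392
3    113        26  Widget       452
4     64        18  Sensor       256
5     82        17   Cable       328
6     93        14   Cable       372
7    116        23   Cable       464
take first 4 rows:
   price  discount product  price_x4
0     93        11   Panel       372
1    110        28  Gadget       440
2     98        26   Cable       392
3    113        26  Widget       452
sort by price_x4 descending:
   price  discount product  price_x4
3    113        26  Widget       452
1    110        28  Gadget       440
2     98        26   Cable       392
0     93        11   Panel       372
value at position 1, column 'price' → 110

110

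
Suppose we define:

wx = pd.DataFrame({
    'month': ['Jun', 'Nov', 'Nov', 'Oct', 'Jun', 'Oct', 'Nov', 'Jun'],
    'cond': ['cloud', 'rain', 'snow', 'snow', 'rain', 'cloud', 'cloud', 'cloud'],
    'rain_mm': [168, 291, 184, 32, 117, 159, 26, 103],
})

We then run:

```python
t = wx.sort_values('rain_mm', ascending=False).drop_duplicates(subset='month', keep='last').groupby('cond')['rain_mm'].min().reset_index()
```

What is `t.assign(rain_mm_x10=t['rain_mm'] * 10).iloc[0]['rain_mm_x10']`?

sort by rain_mm descending:
  month   cond  rain_mm
1   Nov   rain      291
2   Nov   snow      184
0   Jun  cloud      168
5   Oct  cloud      159
4   Jun   rain      117
7   Jun  cloud      103
3   Oct   snow       32
6   Nov  cloud       26
drop duplicate month (keep=last):
  month   cond  rain_mm
7   Jun  cloud      103
3   Oct   snow       32
6   Nov  cloud       26
group by cond, min of rain_mm:
cond
cloud    26
snow     32
Name: rain_mm, dtype: int64
reset_index():
    cond  rain_mm
0  cloud       26
1   snow       32
add column rain_mm_x10 = t['rain_mm'] * 10:
    cond  rain_mm  rain_mm_x10
0  cloud       26          260
1   snow       32          320
Finally, value at position 0, column 'rain_mm_x10' = 260.

260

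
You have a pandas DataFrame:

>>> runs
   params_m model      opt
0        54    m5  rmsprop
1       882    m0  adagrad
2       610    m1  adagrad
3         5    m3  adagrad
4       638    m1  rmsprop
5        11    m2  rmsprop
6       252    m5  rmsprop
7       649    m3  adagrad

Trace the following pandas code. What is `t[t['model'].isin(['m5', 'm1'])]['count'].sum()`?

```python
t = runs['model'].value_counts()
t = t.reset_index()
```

value_counts of model:
model
m5    2
m1    2
m3    2
m0    1
m2    1
Name: count, dtype: int64
reset_index():
  model  count
0    m5      2
1    m1      2
2    m3      2
3    m0      1
4    m2      1
filter rows where model in ['m5', 'm1']:
  model  count
0    m5      2
1    m1      2
So sum() = 4.

4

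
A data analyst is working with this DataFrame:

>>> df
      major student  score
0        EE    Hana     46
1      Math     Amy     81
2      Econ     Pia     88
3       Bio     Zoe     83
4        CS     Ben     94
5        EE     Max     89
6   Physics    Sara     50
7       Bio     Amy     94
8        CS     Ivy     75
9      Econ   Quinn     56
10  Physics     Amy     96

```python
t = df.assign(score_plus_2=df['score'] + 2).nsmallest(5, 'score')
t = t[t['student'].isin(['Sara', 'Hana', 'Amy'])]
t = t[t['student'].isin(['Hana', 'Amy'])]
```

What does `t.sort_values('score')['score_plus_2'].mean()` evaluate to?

65.5

add column score_plus_2 = df['score'] + 2:
      major student  score  score_plus_2
0        EE    Hana     46            48
1      Math     Amy     81            83
2      Econ     Pia     88            90
3       Bio     Zoe     83            85
4        CS     Ben     94            96
5        EE     Max     89            91
6   Physics    Sara     50            52
7       Bio     Amy     94            96
8        CS     Ivy     75            77
9      Econ   Quinn     56            58
10  Physics     Amy     96            98
take 5 rows with smallest score:
     major student  score  score_plus_2
0       EE    Hana     46            48
6  Physics    Sara     50            52
9     Econ   Quinn     56            58
8       CS     Ivy     75            77
1     Math     Amy     81            83
filter rows where student in ['Sara', 'Hana', 'Amy']:
     major student  score  score_plus_2
0       EE    Hana     46            48
6  Physics    Sara     50            52
1     Math     Amy     81            83
filter rows where student in ['Hana', 'Amy']:
  major student  score  score_plus_2
0    EE    Hana     46            48
1  Math     Amy     81            83
sort by score:
  major student  score  score_plus_2
0    EE    Hana     46            48
1  Math     Amy     81            83
Hence 65.5.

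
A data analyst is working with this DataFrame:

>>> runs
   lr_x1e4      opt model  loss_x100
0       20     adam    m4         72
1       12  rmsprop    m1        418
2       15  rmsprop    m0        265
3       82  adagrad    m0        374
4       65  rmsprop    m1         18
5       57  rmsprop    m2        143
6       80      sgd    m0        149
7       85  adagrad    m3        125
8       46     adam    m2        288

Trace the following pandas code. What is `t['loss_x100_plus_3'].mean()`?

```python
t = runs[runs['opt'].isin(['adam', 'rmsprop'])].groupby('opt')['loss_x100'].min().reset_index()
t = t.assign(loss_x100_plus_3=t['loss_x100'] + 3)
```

48.0

filter rows where opt in ['adam', 'rmsprop']:
   lr_x1e4      opt model  loss_x100
0       20     adam    m4         72
1       12  rmsprop    m1        418
2       15  rmsprop    m0        265
4       65  rmsprop    m1         18
5       57  rmsprop    m2        143
8       46     adam    m2        288
group by opt, min of loss_x100:
opt
adam       72
rmsprop    18
Name: loss_x100, dtype: int64
reset_index():
       opt  loss_x100
0     adam         72
1  rmsprop         18
add column loss_x100_plus_3 = t['loss_x100'] + 3:
       opt  loss_x100  loss_x100_plus_3
0     adam         72                75
1  rmsprop         18                21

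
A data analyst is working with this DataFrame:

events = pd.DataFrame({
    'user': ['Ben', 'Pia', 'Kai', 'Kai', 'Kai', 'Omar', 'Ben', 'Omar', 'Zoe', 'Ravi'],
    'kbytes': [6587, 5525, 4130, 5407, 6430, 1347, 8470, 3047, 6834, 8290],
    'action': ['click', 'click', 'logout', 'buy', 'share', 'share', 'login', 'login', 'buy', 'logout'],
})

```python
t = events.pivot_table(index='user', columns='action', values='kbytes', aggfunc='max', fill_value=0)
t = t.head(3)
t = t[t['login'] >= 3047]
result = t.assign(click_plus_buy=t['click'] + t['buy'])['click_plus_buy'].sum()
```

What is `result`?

pivot: rows=user, cols=action, max(kbytes):
action   buy  click  login  logout  share
user                                     
Ben        0   6587   8470       0      0
Kai     5407      0      0    4130   6430
Omar       0      0   3047       0   1347
Pia        0   5525      0       0      0
Ravi       0      0      0    8290      0
Zoe     6834      0      0       0      0
take first 3 rows:
action   buy  click  login  logout  share
user                                     
Ben        0   6587   8470       0      0
Kai     5407      0      0    4130   6430
Omar       0      0   3047       0   1347
filter rows where login >= 3047:
action  buy  click  login  logout  share
user                                    
Ben       0   6587   8470       0      0
Omar      0      0   3047       0   1347
add column click_plus_buy = t['click'] + t['buy']:
action  buy  click  login  logout  share  click_plus_buy
user                                                    
Ben       0   6587   8470       0      0            6587
Omar      0      0   3047       0   1347               0
Then the sum of column 'click_plus_buy': 6587

6587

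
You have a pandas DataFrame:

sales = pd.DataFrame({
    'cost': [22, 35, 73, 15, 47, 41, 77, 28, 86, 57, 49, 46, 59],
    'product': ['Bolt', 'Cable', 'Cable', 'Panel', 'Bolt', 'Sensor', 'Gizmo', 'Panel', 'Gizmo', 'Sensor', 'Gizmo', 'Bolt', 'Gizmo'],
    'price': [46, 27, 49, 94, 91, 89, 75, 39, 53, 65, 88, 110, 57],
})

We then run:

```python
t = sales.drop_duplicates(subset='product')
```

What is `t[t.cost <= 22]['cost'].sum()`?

drop duplicate product (keep=first):
   cost product  price
0    22    Bolt     46
1    35   Cable     27
3    15   Panel     94
5    41  Sensor     89
6    77   Gizmo     75
filter rows where cost <= 22:
   cost product  price
0    22    Bolt     46
3    15   Panel     94
The sum of column 'cost' is 37.

37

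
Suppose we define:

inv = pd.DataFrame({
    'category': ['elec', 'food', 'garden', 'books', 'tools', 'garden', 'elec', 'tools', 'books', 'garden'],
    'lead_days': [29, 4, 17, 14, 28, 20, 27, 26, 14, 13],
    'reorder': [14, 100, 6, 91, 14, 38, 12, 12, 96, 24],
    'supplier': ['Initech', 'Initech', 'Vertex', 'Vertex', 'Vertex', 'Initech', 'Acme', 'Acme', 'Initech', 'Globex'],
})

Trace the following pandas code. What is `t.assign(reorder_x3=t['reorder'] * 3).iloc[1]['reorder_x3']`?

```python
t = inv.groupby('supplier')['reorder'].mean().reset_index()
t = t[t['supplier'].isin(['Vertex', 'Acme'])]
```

111.0

group by supplier, mean of reorder:
supplier
Acme       12.0
Globex     24.0
Initech    62.0
Vertex     37.0
Name: reorder, dtype: float64
reset_index():
  supplier  reorder
0     Acme     12.0
1   Globex     24.0
2  Initech     62.0
3   Vertex     37.0
filter rows where supplier in ['Vertex', 'Acme']:
  supplier  reorder
0     Acme     12.0
3   Vertex     37.0
add column reorder_x3 = t['reorder'] * 3:
  supplier  reorder  reorder_x3
0     Acme     12.0        36.0
3   Vertex     37.0       111.0
Finally, value at position 1, column 'reorder_x3' = 111.0.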